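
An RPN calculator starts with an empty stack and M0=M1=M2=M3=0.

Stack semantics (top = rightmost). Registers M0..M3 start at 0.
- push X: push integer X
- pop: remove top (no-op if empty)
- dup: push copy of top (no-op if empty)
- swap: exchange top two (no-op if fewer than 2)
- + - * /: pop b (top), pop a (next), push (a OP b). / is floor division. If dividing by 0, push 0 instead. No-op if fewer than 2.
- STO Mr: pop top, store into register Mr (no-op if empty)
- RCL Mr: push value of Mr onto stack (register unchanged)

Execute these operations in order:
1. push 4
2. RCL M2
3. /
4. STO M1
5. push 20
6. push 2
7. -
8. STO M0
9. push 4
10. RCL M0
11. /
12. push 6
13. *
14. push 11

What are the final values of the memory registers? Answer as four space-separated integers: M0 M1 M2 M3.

Answer: 18 0 0 0

Derivation:
After op 1 (push 4): stack=[4] mem=[0,0,0,0]
After op 2 (RCL M2): stack=[4,0] mem=[0,0,0,0]
After op 3 (/): stack=[0] mem=[0,0,0,0]
After op 4 (STO M1): stack=[empty] mem=[0,0,0,0]
After op 5 (push 20): stack=[20] mem=[0,0,0,0]
After op 6 (push 2): stack=[20,2] mem=[0,0,0,0]
After op 7 (-): stack=[18] mem=[0,0,0,0]
After op 8 (STO M0): stack=[empty] mem=[18,0,0,0]
After op 9 (push 4): stack=[4] mem=[18,0,0,0]
After op 10 (RCL M0): stack=[4,18] mem=[18,0,0,0]
After op 11 (/): stack=[0] mem=[18,0,0,0]
After op 12 (push 6): stack=[0,6] mem=[18,0,0,0]
After op 13 (*): stack=[0] mem=[18,0,0,0]
After op 14 (push 11): stack=[0,11] mem=[18,0,0,0]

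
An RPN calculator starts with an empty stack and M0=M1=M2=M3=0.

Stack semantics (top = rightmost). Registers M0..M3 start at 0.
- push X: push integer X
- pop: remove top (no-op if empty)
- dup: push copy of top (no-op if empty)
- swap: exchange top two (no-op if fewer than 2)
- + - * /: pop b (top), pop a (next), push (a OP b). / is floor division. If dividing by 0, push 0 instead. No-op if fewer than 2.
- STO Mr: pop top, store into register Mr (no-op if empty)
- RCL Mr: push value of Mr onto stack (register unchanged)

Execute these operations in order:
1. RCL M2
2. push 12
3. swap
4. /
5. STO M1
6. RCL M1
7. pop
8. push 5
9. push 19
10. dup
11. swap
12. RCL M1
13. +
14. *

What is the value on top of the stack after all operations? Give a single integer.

After op 1 (RCL M2): stack=[0] mem=[0,0,0,0]
After op 2 (push 12): stack=[0,12] mem=[0,0,0,0]
After op 3 (swap): stack=[12,0] mem=[0,0,0,0]
After op 4 (/): stack=[0] mem=[0,0,0,0]
After op 5 (STO M1): stack=[empty] mem=[0,0,0,0]
After op 6 (RCL M1): stack=[0] mem=[0,0,0,0]
After op 7 (pop): stack=[empty] mem=[0,0,0,0]
After op 8 (push 5): stack=[5] mem=[0,0,0,0]
After op 9 (push 19): stack=[5,19] mem=[0,0,0,0]
After op 10 (dup): stack=[5,19,19] mem=[0,0,0,0]
After op 11 (swap): stack=[5,19,19] mem=[0,0,0,0]
After op 12 (RCL M1): stack=[5,19,19,0] mem=[0,0,0,0]
After op 13 (+): stack=[5,19,19] mem=[0,0,0,0]
After op 14 (*): stack=[5,361] mem=[0,0,0,0]

Answer: 361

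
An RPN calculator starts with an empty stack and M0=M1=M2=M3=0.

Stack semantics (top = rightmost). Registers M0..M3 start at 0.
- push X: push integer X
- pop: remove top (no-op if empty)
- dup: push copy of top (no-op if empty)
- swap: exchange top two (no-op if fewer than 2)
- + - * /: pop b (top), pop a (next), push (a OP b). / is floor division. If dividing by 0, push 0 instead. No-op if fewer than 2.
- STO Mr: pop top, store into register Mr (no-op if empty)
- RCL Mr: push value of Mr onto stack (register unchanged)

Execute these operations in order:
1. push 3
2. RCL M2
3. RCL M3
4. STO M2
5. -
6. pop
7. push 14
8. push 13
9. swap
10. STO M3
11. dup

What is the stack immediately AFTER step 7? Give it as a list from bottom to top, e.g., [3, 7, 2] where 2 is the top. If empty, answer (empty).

After op 1 (push 3): stack=[3] mem=[0,0,0,0]
After op 2 (RCL M2): stack=[3,0] mem=[0,0,0,0]
After op 3 (RCL M3): stack=[3,0,0] mem=[0,0,0,0]
After op 4 (STO M2): stack=[3,0] mem=[0,0,0,0]
After op 5 (-): stack=[3] mem=[0,0,0,0]
After op 6 (pop): stack=[empty] mem=[0,0,0,0]
After op 7 (push 14): stack=[14] mem=[0,0,0,0]

[14]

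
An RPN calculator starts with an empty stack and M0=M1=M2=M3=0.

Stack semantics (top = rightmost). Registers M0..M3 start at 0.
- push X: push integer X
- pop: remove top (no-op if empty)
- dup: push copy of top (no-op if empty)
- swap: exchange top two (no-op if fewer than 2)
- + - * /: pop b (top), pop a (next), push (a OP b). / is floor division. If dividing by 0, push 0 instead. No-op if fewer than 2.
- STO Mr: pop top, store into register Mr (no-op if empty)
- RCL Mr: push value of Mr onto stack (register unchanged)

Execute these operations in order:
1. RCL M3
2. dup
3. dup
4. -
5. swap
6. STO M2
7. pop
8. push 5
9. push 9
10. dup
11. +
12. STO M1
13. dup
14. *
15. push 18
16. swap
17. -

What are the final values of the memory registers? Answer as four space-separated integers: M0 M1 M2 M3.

Answer: 0 18 0 0

Derivation:
After op 1 (RCL M3): stack=[0] mem=[0,0,0,0]
After op 2 (dup): stack=[0,0] mem=[0,0,0,0]
After op 3 (dup): stack=[0,0,0] mem=[0,0,0,0]
After op 4 (-): stack=[0,0] mem=[0,0,0,0]
After op 5 (swap): stack=[0,0] mem=[0,0,0,0]
After op 6 (STO M2): stack=[0] mem=[0,0,0,0]
After op 7 (pop): stack=[empty] mem=[0,0,0,0]
After op 8 (push 5): stack=[5] mem=[0,0,0,0]
After op 9 (push 9): stack=[5,9] mem=[0,0,0,0]
After op 10 (dup): stack=[5,9,9] mem=[0,0,0,0]
After op 11 (+): stack=[5,18] mem=[0,0,0,0]
After op 12 (STO M1): stack=[5] mem=[0,18,0,0]
After op 13 (dup): stack=[5,5] mem=[0,18,0,0]
After op 14 (*): stack=[25] mem=[0,18,0,0]
After op 15 (push 18): stack=[25,18] mem=[0,18,0,0]
After op 16 (swap): stack=[18,25] mem=[0,18,0,0]
After op 17 (-): stack=[-7] mem=[0,18,0,0]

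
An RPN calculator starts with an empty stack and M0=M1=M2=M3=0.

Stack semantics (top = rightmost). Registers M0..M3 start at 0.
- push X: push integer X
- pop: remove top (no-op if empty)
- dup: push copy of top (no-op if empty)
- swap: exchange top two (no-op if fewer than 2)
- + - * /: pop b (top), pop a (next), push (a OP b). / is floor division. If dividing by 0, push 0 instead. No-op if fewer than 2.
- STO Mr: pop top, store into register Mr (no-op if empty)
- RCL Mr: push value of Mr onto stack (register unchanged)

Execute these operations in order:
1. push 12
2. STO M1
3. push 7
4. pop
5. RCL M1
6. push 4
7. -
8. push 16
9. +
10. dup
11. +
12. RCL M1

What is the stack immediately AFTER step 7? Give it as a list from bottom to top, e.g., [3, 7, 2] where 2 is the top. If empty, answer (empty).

After op 1 (push 12): stack=[12] mem=[0,0,0,0]
After op 2 (STO M1): stack=[empty] mem=[0,12,0,0]
After op 3 (push 7): stack=[7] mem=[0,12,0,0]
After op 4 (pop): stack=[empty] mem=[0,12,0,0]
After op 5 (RCL M1): stack=[12] mem=[0,12,0,0]
After op 6 (push 4): stack=[12,4] mem=[0,12,0,0]
After op 7 (-): stack=[8] mem=[0,12,0,0]

[8]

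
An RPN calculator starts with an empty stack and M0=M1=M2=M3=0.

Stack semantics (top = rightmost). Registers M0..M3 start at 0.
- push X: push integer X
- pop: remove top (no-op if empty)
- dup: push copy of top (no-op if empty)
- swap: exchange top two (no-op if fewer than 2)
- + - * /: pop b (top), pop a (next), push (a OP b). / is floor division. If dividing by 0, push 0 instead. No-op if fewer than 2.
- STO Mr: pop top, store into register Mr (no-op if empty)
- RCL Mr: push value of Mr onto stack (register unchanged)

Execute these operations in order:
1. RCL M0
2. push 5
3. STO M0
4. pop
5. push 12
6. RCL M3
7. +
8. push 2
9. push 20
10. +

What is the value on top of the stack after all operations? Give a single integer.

After op 1 (RCL M0): stack=[0] mem=[0,0,0,0]
After op 2 (push 5): stack=[0,5] mem=[0,0,0,0]
After op 3 (STO M0): stack=[0] mem=[5,0,0,0]
After op 4 (pop): stack=[empty] mem=[5,0,0,0]
After op 5 (push 12): stack=[12] mem=[5,0,0,0]
After op 6 (RCL M3): stack=[12,0] mem=[5,0,0,0]
After op 7 (+): stack=[12] mem=[5,0,0,0]
After op 8 (push 2): stack=[12,2] mem=[5,0,0,0]
After op 9 (push 20): stack=[12,2,20] mem=[5,0,0,0]
After op 10 (+): stack=[12,22] mem=[5,0,0,0]

Answer: 22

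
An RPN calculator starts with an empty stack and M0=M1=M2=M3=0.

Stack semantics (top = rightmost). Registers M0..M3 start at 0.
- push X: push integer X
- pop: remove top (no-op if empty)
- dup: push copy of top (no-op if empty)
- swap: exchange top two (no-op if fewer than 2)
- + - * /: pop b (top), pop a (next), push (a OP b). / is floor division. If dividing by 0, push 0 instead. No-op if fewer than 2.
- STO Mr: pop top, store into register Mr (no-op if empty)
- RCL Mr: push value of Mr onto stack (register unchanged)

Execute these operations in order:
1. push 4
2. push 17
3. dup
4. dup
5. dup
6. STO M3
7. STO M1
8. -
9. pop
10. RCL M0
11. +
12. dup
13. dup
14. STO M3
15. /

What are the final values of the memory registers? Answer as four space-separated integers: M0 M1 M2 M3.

After op 1 (push 4): stack=[4] mem=[0,0,0,0]
After op 2 (push 17): stack=[4,17] mem=[0,0,0,0]
After op 3 (dup): stack=[4,17,17] mem=[0,0,0,0]
After op 4 (dup): stack=[4,17,17,17] mem=[0,0,0,0]
After op 5 (dup): stack=[4,17,17,17,17] mem=[0,0,0,0]
After op 6 (STO M3): stack=[4,17,17,17] mem=[0,0,0,17]
After op 7 (STO M1): stack=[4,17,17] mem=[0,17,0,17]
After op 8 (-): stack=[4,0] mem=[0,17,0,17]
After op 9 (pop): stack=[4] mem=[0,17,0,17]
After op 10 (RCL M0): stack=[4,0] mem=[0,17,0,17]
After op 11 (+): stack=[4] mem=[0,17,0,17]
After op 12 (dup): stack=[4,4] mem=[0,17,0,17]
After op 13 (dup): stack=[4,4,4] mem=[0,17,0,17]
After op 14 (STO M3): stack=[4,4] mem=[0,17,0,4]
After op 15 (/): stack=[1] mem=[0,17,0,4]

Answer: 0 17 0 4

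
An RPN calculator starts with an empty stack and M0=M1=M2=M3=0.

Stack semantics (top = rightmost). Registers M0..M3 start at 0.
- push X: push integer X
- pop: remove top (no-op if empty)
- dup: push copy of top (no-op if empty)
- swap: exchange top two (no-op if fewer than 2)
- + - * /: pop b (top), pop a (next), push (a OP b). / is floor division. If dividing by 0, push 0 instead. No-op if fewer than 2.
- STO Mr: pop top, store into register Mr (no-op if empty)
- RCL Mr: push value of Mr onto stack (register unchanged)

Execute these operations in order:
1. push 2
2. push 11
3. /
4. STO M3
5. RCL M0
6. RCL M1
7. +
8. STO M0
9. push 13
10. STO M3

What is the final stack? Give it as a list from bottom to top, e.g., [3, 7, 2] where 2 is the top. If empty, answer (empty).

After op 1 (push 2): stack=[2] mem=[0,0,0,0]
After op 2 (push 11): stack=[2,11] mem=[0,0,0,0]
After op 3 (/): stack=[0] mem=[0,0,0,0]
After op 4 (STO M3): stack=[empty] mem=[0,0,0,0]
After op 5 (RCL M0): stack=[0] mem=[0,0,0,0]
After op 6 (RCL M1): stack=[0,0] mem=[0,0,0,0]
After op 7 (+): stack=[0] mem=[0,0,0,0]
After op 8 (STO M0): stack=[empty] mem=[0,0,0,0]
After op 9 (push 13): stack=[13] mem=[0,0,0,0]
After op 10 (STO M3): stack=[empty] mem=[0,0,0,13]

Answer: (empty)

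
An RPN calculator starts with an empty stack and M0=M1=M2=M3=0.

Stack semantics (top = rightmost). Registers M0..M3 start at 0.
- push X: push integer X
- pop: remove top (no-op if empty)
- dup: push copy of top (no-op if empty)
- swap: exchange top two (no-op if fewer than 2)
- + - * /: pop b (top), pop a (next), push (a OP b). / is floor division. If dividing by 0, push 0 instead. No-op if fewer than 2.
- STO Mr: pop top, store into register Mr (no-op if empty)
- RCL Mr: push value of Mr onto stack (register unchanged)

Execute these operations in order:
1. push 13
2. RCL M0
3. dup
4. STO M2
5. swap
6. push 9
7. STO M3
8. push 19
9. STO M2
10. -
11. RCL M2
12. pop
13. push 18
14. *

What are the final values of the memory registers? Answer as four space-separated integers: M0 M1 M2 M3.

After op 1 (push 13): stack=[13] mem=[0,0,0,0]
After op 2 (RCL M0): stack=[13,0] mem=[0,0,0,0]
After op 3 (dup): stack=[13,0,0] mem=[0,0,0,0]
After op 4 (STO M2): stack=[13,0] mem=[0,0,0,0]
After op 5 (swap): stack=[0,13] mem=[0,0,0,0]
After op 6 (push 9): stack=[0,13,9] mem=[0,0,0,0]
After op 7 (STO M3): stack=[0,13] mem=[0,0,0,9]
After op 8 (push 19): stack=[0,13,19] mem=[0,0,0,9]
After op 9 (STO M2): stack=[0,13] mem=[0,0,19,9]
After op 10 (-): stack=[-13] mem=[0,0,19,9]
After op 11 (RCL M2): stack=[-13,19] mem=[0,0,19,9]
After op 12 (pop): stack=[-13] mem=[0,0,19,9]
After op 13 (push 18): stack=[-13,18] mem=[0,0,19,9]
After op 14 (*): stack=[-234] mem=[0,0,19,9]

Answer: 0 0 19 9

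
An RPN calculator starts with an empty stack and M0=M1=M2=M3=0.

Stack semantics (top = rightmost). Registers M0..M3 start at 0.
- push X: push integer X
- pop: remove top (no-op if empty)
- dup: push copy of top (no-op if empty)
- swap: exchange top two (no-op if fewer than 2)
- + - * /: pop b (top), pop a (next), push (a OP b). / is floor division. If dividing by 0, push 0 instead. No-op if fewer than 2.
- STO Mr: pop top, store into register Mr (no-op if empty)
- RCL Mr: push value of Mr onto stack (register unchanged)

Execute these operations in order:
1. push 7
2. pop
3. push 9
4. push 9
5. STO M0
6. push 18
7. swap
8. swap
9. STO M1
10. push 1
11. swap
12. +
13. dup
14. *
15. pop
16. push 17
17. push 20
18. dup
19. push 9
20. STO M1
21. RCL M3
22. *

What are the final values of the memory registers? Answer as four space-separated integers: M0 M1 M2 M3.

After op 1 (push 7): stack=[7] mem=[0,0,0,0]
After op 2 (pop): stack=[empty] mem=[0,0,0,0]
After op 3 (push 9): stack=[9] mem=[0,0,0,0]
After op 4 (push 9): stack=[9,9] mem=[0,0,0,0]
After op 5 (STO M0): stack=[9] mem=[9,0,0,0]
After op 6 (push 18): stack=[9,18] mem=[9,0,0,0]
After op 7 (swap): stack=[18,9] mem=[9,0,0,0]
After op 8 (swap): stack=[9,18] mem=[9,0,0,0]
After op 9 (STO M1): stack=[9] mem=[9,18,0,0]
After op 10 (push 1): stack=[9,1] mem=[9,18,0,0]
After op 11 (swap): stack=[1,9] mem=[9,18,0,0]
After op 12 (+): stack=[10] mem=[9,18,0,0]
After op 13 (dup): stack=[10,10] mem=[9,18,0,0]
After op 14 (*): stack=[100] mem=[9,18,0,0]
After op 15 (pop): stack=[empty] mem=[9,18,0,0]
After op 16 (push 17): stack=[17] mem=[9,18,0,0]
After op 17 (push 20): stack=[17,20] mem=[9,18,0,0]
After op 18 (dup): stack=[17,20,20] mem=[9,18,0,0]
After op 19 (push 9): stack=[17,20,20,9] mem=[9,18,0,0]
After op 20 (STO M1): stack=[17,20,20] mem=[9,9,0,0]
After op 21 (RCL M3): stack=[17,20,20,0] mem=[9,9,0,0]
After op 22 (*): stack=[17,20,0] mem=[9,9,0,0]

Answer: 9 9 0 0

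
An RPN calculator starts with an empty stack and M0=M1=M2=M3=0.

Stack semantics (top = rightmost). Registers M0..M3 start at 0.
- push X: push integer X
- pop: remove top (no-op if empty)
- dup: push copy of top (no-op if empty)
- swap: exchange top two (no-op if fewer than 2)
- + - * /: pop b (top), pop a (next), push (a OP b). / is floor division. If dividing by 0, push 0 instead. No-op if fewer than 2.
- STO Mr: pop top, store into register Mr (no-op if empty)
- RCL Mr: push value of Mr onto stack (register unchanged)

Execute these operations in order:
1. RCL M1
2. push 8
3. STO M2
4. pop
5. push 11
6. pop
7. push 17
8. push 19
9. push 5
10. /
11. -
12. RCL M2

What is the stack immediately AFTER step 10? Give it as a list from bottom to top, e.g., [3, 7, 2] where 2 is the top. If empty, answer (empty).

After op 1 (RCL M1): stack=[0] mem=[0,0,0,0]
After op 2 (push 8): stack=[0,8] mem=[0,0,0,0]
After op 3 (STO M2): stack=[0] mem=[0,0,8,0]
After op 4 (pop): stack=[empty] mem=[0,0,8,0]
After op 5 (push 11): stack=[11] mem=[0,0,8,0]
After op 6 (pop): stack=[empty] mem=[0,0,8,0]
After op 7 (push 17): stack=[17] mem=[0,0,8,0]
After op 8 (push 19): stack=[17,19] mem=[0,0,8,0]
After op 9 (push 5): stack=[17,19,5] mem=[0,0,8,0]
After op 10 (/): stack=[17,3] mem=[0,0,8,0]

[17, 3]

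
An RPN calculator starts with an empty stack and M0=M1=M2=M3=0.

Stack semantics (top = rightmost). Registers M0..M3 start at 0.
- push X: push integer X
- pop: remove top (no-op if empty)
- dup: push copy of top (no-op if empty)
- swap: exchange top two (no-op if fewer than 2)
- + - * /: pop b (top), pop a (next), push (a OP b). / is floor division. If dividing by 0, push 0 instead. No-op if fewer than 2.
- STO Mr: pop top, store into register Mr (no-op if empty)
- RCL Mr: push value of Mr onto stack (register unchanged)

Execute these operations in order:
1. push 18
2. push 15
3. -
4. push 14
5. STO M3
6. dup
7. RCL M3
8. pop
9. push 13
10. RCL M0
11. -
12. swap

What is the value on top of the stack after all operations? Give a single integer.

After op 1 (push 18): stack=[18] mem=[0,0,0,0]
After op 2 (push 15): stack=[18,15] mem=[0,0,0,0]
After op 3 (-): stack=[3] mem=[0,0,0,0]
After op 4 (push 14): stack=[3,14] mem=[0,0,0,0]
After op 5 (STO M3): stack=[3] mem=[0,0,0,14]
After op 6 (dup): stack=[3,3] mem=[0,0,0,14]
After op 7 (RCL M3): stack=[3,3,14] mem=[0,0,0,14]
After op 8 (pop): stack=[3,3] mem=[0,0,0,14]
After op 9 (push 13): stack=[3,3,13] mem=[0,0,0,14]
After op 10 (RCL M0): stack=[3,3,13,0] mem=[0,0,0,14]
After op 11 (-): stack=[3,3,13] mem=[0,0,0,14]
After op 12 (swap): stack=[3,13,3] mem=[0,0,0,14]

Answer: 3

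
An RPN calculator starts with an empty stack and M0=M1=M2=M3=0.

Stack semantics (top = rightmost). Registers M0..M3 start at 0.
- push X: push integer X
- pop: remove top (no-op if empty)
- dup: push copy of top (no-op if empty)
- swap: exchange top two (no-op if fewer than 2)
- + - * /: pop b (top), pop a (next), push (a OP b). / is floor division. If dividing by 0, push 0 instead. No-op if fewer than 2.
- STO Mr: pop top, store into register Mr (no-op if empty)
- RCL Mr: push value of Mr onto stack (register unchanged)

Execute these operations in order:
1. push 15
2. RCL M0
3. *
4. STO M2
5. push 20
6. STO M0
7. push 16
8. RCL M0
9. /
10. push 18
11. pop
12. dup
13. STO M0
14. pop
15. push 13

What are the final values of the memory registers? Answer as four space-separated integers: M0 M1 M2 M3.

After op 1 (push 15): stack=[15] mem=[0,0,0,0]
After op 2 (RCL M0): stack=[15,0] mem=[0,0,0,0]
After op 3 (*): stack=[0] mem=[0,0,0,0]
After op 4 (STO M2): stack=[empty] mem=[0,0,0,0]
After op 5 (push 20): stack=[20] mem=[0,0,0,0]
After op 6 (STO M0): stack=[empty] mem=[20,0,0,0]
After op 7 (push 16): stack=[16] mem=[20,0,0,0]
After op 8 (RCL M0): stack=[16,20] mem=[20,0,0,0]
After op 9 (/): stack=[0] mem=[20,0,0,0]
After op 10 (push 18): stack=[0,18] mem=[20,0,0,0]
After op 11 (pop): stack=[0] mem=[20,0,0,0]
After op 12 (dup): stack=[0,0] mem=[20,0,0,0]
After op 13 (STO M0): stack=[0] mem=[0,0,0,0]
After op 14 (pop): stack=[empty] mem=[0,0,0,0]
After op 15 (push 13): stack=[13] mem=[0,0,0,0]

Answer: 0 0 0 0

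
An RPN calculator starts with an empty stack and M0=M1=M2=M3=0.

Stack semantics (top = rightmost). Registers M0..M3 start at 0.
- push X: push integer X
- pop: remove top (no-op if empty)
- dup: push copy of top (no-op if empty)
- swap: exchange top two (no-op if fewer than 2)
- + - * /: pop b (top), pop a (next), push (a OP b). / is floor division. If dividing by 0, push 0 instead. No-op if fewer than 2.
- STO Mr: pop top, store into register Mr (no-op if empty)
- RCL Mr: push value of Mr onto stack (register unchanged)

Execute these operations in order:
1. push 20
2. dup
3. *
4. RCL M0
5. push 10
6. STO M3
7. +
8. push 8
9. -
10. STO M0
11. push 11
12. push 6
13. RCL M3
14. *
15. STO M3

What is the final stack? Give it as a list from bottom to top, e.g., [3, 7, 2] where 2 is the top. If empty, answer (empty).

After op 1 (push 20): stack=[20] mem=[0,0,0,0]
After op 2 (dup): stack=[20,20] mem=[0,0,0,0]
After op 3 (*): stack=[400] mem=[0,0,0,0]
After op 4 (RCL M0): stack=[400,0] mem=[0,0,0,0]
After op 5 (push 10): stack=[400,0,10] mem=[0,0,0,0]
After op 6 (STO M3): stack=[400,0] mem=[0,0,0,10]
After op 7 (+): stack=[400] mem=[0,0,0,10]
After op 8 (push 8): stack=[400,8] mem=[0,0,0,10]
After op 9 (-): stack=[392] mem=[0,0,0,10]
After op 10 (STO M0): stack=[empty] mem=[392,0,0,10]
After op 11 (push 11): stack=[11] mem=[392,0,0,10]
After op 12 (push 6): stack=[11,6] mem=[392,0,0,10]
After op 13 (RCL M3): stack=[11,6,10] mem=[392,0,0,10]
After op 14 (*): stack=[11,60] mem=[392,0,0,10]
After op 15 (STO M3): stack=[11] mem=[392,0,0,60]

Answer: [11]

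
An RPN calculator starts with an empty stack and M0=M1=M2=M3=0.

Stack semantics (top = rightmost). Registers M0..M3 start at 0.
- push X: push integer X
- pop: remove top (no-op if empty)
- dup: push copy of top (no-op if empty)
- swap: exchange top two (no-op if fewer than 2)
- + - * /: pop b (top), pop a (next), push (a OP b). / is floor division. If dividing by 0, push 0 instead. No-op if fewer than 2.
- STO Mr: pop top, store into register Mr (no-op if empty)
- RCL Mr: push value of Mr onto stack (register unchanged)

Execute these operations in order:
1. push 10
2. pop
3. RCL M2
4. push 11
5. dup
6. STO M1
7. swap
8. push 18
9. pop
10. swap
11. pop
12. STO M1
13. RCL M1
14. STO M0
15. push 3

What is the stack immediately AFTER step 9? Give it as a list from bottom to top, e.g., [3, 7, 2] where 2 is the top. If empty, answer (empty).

After op 1 (push 10): stack=[10] mem=[0,0,0,0]
After op 2 (pop): stack=[empty] mem=[0,0,0,0]
After op 3 (RCL M2): stack=[0] mem=[0,0,0,0]
After op 4 (push 11): stack=[0,11] mem=[0,0,0,0]
After op 5 (dup): stack=[0,11,11] mem=[0,0,0,0]
After op 6 (STO M1): stack=[0,11] mem=[0,11,0,0]
After op 7 (swap): stack=[11,0] mem=[0,11,0,0]
After op 8 (push 18): stack=[11,0,18] mem=[0,11,0,0]
After op 9 (pop): stack=[11,0] mem=[0,11,0,0]

[11, 0]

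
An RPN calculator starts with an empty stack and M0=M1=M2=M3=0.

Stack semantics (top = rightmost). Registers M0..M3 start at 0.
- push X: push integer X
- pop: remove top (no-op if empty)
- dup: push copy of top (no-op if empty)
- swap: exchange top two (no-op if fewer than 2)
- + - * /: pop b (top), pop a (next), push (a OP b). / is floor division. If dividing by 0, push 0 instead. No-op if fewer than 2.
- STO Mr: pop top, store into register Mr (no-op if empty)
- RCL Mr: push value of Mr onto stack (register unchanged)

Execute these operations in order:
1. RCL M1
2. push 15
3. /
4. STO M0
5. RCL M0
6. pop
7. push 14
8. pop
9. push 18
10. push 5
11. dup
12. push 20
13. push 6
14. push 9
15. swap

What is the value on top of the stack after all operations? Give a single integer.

After op 1 (RCL M1): stack=[0] mem=[0,0,0,0]
After op 2 (push 15): stack=[0,15] mem=[0,0,0,0]
After op 3 (/): stack=[0] mem=[0,0,0,0]
After op 4 (STO M0): stack=[empty] mem=[0,0,0,0]
After op 5 (RCL M0): stack=[0] mem=[0,0,0,0]
After op 6 (pop): stack=[empty] mem=[0,0,0,0]
After op 7 (push 14): stack=[14] mem=[0,0,0,0]
After op 8 (pop): stack=[empty] mem=[0,0,0,0]
After op 9 (push 18): stack=[18] mem=[0,0,0,0]
After op 10 (push 5): stack=[18,5] mem=[0,0,0,0]
After op 11 (dup): stack=[18,5,5] mem=[0,0,0,0]
After op 12 (push 20): stack=[18,5,5,20] mem=[0,0,0,0]
After op 13 (push 6): stack=[18,5,5,20,6] mem=[0,0,0,0]
After op 14 (push 9): stack=[18,5,5,20,6,9] mem=[0,0,0,0]
After op 15 (swap): stack=[18,5,5,20,9,6] mem=[0,0,0,0]

Answer: 6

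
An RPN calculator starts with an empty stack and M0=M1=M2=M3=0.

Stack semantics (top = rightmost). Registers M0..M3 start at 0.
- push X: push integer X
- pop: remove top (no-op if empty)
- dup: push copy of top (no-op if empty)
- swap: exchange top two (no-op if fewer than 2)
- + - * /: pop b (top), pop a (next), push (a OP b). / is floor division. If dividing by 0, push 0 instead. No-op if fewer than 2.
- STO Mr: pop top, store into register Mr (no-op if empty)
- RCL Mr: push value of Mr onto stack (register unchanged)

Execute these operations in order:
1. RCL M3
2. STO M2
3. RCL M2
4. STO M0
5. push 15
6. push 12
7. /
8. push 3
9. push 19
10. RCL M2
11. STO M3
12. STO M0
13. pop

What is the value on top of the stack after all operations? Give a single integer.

Answer: 1

Derivation:
After op 1 (RCL M3): stack=[0] mem=[0,0,0,0]
After op 2 (STO M2): stack=[empty] mem=[0,0,0,0]
After op 3 (RCL M2): stack=[0] mem=[0,0,0,0]
After op 4 (STO M0): stack=[empty] mem=[0,0,0,0]
After op 5 (push 15): stack=[15] mem=[0,0,0,0]
After op 6 (push 12): stack=[15,12] mem=[0,0,0,0]
After op 7 (/): stack=[1] mem=[0,0,0,0]
After op 8 (push 3): stack=[1,3] mem=[0,0,0,0]
After op 9 (push 19): stack=[1,3,19] mem=[0,0,0,0]
After op 10 (RCL M2): stack=[1,3,19,0] mem=[0,0,0,0]
After op 11 (STO M3): stack=[1,3,19] mem=[0,0,0,0]
After op 12 (STO M0): stack=[1,3] mem=[19,0,0,0]
After op 13 (pop): stack=[1] mem=[19,0,0,0]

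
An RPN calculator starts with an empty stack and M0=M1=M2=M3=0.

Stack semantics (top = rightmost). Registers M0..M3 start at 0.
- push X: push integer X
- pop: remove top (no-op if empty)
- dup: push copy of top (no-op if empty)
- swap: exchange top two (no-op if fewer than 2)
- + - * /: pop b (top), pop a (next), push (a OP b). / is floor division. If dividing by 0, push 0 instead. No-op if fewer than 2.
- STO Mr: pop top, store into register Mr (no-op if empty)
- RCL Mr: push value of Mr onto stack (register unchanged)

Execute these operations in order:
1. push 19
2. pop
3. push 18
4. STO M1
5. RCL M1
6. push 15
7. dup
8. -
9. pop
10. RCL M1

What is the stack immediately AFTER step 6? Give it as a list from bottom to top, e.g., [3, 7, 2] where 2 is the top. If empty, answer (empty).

After op 1 (push 19): stack=[19] mem=[0,0,0,0]
After op 2 (pop): stack=[empty] mem=[0,0,0,0]
After op 3 (push 18): stack=[18] mem=[0,0,0,0]
After op 4 (STO M1): stack=[empty] mem=[0,18,0,0]
After op 5 (RCL M1): stack=[18] mem=[0,18,0,0]
After op 6 (push 15): stack=[18,15] mem=[0,18,0,0]

[18, 15]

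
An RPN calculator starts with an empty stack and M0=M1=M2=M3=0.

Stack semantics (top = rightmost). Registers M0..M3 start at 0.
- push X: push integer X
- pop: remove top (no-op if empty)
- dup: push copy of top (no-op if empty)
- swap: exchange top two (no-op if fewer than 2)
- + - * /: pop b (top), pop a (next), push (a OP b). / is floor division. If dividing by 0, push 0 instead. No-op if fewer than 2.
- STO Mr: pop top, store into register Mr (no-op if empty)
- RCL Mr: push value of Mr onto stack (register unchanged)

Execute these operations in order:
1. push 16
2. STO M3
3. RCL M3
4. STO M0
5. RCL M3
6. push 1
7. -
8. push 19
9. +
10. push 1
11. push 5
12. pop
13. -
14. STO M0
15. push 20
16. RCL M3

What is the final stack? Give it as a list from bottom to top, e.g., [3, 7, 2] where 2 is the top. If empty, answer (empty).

Answer: [20, 16]

Derivation:
After op 1 (push 16): stack=[16] mem=[0,0,0,0]
After op 2 (STO M3): stack=[empty] mem=[0,0,0,16]
After op 3 (RCL M3): stack=[16] mem=[0,0,0,16]
After op 4 (STO M0): stack=[empty] mem=[16,0,0,16]
After op 5 (RCL M3): stack=[16] mem=[16,0,0,16]
After op 6 (push 1): stack=[16,1] mem=[16,0,0,16]
After op 7 (-): stack=[15] mem=[16,0,0,16]
After op 8 (push 19): stack=[15,19] mem=[16,0,0,16]
After op 9 (+): stack=[34] mem=[16,0,0,16]
After op 10 (push 1): stack=[34,1] mem=[16,0,0,16]
After op 11 (push 5): stack=[34,1,5] mem=[16,0,0,16]
After op 12 (pop): stack=[34,1] mem=[16,0,0,16]
After op 13 (-): stack=[33] mem=[16,0,0,16]
After op 14 (STO M0): stack=[empty] mem=[33,0,0,16]
After op 15 (push 20): stack=[20] mem=[33,0,0,16]
After op 16 (RCL M3): stack=[20,16] mem=[33,0,0,16]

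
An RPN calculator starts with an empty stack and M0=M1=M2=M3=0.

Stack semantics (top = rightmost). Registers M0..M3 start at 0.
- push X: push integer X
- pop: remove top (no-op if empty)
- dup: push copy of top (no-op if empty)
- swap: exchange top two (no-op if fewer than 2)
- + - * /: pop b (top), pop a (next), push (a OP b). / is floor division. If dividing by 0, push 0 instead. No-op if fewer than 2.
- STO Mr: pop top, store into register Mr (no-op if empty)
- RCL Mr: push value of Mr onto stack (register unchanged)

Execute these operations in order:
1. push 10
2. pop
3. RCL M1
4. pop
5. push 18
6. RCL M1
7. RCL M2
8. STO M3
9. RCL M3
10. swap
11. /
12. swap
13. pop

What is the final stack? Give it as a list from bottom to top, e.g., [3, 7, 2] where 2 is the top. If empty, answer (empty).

Answer: [0]

Derivation:
After op 1 (push 10): stack=[10] mem=[0,0,0,0]
After op 2 (pop): stack=[empty] mem=[0,0,0,0]
After op 3 (RCL M1): stack=[0] mem=[0,0,0,0]
After op 4 (pop): stack=[empty] mem=[0,0,0,0]
After op 5 (push 18): stack=[18] mem=[0,0,0,0]
After op 6 (RCL M1): stack=[18,0] mem=[0,0,0,0]
After op 7 (RCL M2): stack=[18,0,0] mem=[0,0,0,0]
After op 8 (STO M3): stack=[18,0] mem=[0,0,0,0]
After op 9 (RCL M3): stack=[18,0,0] mem=[0,0,0,0]
After op 10 (swap): stack=[18,0,0] mem=[0,0,0,0]
After op 11 (/): stack=[18,0] mem=[0,0,0,0]
After op 12 (swap): stack=[0,18] mem=[0,0,0,0]
After op 13 (pop): stack=[0] mem=[0,0,0,0]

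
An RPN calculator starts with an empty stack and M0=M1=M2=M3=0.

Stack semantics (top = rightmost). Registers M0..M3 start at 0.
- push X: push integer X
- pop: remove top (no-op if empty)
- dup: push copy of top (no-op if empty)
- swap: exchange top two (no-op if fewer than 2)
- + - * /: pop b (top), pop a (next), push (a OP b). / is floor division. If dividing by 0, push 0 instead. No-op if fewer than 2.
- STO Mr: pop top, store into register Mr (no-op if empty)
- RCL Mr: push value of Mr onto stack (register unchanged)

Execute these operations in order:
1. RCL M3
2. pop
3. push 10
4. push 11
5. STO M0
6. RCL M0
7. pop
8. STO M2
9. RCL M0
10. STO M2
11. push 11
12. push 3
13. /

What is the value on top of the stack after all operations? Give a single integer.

Answer: 3

Derivation:
After op 1 (RCL M3): stack=[0] mem=[0,0,0,0]
After op 2 (pop): stack=[empty] mem=[0,0,0,0]
After op 3 (push 10): stack=[10] mem=[0,0,0,0]
After op 4 (push 11): stack=[10,11] mem=[0,0,0,0]
After op 5 (STO M0): stack=[10] mem=[11,0,0,0]
After op 6 (RCL M0): stack=[10,11] mem=[11,0,0,0]
After op 7 (pop): stack=[10] mem=[11,0,0,0]
After op 8 (STO M2): stack=[empty] mem=[11,0,10,0]
After op 9 (RCL M0): stack=[11] mem=[11,0,10,0]
After op 10 (STO M2): stack=[empty] mem=[11,0,11,0]
After op 11 (push 11): stack=[11] mem=[11,0,11,0]
After op 12 (push 3): stack=[11,3] mem=[11,0,11,0]
After op 13 (/): stack=[3] mem=[11,0,11,0]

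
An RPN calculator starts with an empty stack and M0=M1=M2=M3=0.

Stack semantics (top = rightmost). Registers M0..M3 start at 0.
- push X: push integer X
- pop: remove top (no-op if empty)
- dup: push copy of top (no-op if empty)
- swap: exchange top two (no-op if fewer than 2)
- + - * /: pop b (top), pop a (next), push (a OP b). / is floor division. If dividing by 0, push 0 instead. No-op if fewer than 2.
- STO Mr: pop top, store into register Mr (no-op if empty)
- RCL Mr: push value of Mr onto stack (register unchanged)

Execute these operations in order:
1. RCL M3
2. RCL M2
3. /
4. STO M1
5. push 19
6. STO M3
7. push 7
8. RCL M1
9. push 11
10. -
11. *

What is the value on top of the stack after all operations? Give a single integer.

Answer: -77

Derivation:
After op 1 (RCL M3): stack=[0] mem=[0,0,0,0]
After op 2 (RCL M2): stack=[0,0] mem=[0,0,0,0]
After op 3 (/): stack=[0] mem=[0,0,0,0]
After op 4 (STO M1): stack=[empty] mem=[0,0,0,0]
After op 5 (push 19): stack=[19] mem=[0,0,0,0]
After op 6 (STO M3): stack=[empty] mem=[0,0,0,19]
After op 7 (push 7): stack=[7] mem=[0,0,0,19]
After op 8 (RCL M1): stack=[7,0] mem=[0,0,0,19]
After op 9 (push 11): stack=[7,0,11] mem=[0,0,0,19]
After op 10 (-): stack=[7,-11] mem=[0,0,0,19]
After op 11 (*): stack=[-77] mem=[0,0,0,19]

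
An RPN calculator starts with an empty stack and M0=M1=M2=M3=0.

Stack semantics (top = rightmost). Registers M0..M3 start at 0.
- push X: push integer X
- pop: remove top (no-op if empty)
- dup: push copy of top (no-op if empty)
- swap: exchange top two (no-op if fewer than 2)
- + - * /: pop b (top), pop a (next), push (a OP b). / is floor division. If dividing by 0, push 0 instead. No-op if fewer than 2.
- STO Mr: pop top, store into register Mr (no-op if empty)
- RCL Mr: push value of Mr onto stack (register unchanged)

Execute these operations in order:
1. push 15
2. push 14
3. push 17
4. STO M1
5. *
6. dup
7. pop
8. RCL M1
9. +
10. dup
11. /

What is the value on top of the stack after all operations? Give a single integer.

After op 1 (push 15): stack=[15] mem=[0,0,0,0]
After op 2 (push 14): stack=[15,14] mem=[0,0,0,0]
After op 3 (push 17): stack=[15,14,17] mem=[0,0,0,0]
After op 4 (STO M1): stack=[15,14] mem=[0,17,0,0]
After op 5 (*): stack=[210] mem=[0,17,0,0]
After op 6 (dup): stack=[210,210] mem=[0,17,0,0]
After op 7 (pop): stack=[210] mem=[0,17,0,0]
After op 8 (RCL M1): stack=[210,17] mem=[0,17,0,0]
After op 9 (+): stack=[227] mem=[0,17,0,0]
After op 10 (dup): stack=[227,227] mem=[0,17,0,0]
After op 11 (/): stack=[1] mem=[0,17,0,0]

Answer: 1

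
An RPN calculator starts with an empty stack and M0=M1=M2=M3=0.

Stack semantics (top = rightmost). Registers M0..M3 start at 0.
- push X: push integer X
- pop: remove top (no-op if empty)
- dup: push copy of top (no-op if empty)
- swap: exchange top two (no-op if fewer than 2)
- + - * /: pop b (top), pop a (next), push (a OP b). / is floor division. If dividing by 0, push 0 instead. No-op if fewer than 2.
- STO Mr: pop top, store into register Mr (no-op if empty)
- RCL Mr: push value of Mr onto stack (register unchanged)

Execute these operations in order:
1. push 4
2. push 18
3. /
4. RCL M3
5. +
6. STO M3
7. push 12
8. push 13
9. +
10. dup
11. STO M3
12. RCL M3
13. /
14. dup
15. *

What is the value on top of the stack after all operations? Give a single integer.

Answer: 1

Derivation:
After op 1 (push 4): stack=[4] mem=[0,0,0,0]
After op 2 (push 18): stack=[4,18] mem=[0,0,0,0]
After op 3 (/): stack=[0] mem=[0,0,0,0]
After op 4 (RCL M3): stack=[0,0] mem=[0,0,0,0]
After op 5 (+): stack=[0] mem=[0,0,0,0]
After op 6 (STO M3): stack=[empty] mem=[0,0,0,0]
After op 7 (push 12): stack=[12] mem=[0,0,0,0]
After op 8 (push 13): stack=[12,13] mem=[0,0,0,0]
After op 9 (+): stack=[25] mem=[0,0,0,0]
After op 10 (dup): stack=[25,25] mem=[0,0,0,0]
After op 11 (STO M3): stack=[25] mem=[0,0,0,25]
After op 12 (RCL M3): stack=[25,25] mem=[0,0,0,25]
After op 13 (/): stack=[1] mem=[0,0,0,25]
After op 14 (dup): stack=[1,1] mem=[0,0,0,25]
After op 15 (*): stack=[1] mem=[0,0,0,25]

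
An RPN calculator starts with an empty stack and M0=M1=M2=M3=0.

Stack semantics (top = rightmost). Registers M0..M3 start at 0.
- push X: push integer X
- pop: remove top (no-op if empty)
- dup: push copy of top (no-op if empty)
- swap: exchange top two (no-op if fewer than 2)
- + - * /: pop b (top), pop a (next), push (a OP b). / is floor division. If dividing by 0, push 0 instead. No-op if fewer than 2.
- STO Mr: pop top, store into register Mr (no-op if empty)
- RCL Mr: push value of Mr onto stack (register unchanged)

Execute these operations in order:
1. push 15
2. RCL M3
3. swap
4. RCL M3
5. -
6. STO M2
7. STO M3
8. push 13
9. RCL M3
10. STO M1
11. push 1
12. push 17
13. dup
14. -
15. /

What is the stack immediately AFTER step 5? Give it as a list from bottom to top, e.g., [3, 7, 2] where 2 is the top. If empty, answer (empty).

After op 1 (push 15): stack=[15] mem=[0,0,0,0]
After op 2 (RCL M3): stack=[15,0] mem=[0,0,0,0]
After op 3 (swap): stack=[0,15] mem=[0,0,0,0]
After op 4 (RCL M3): stack=[0,15,0] mem=[0,0,0,0]
After op 5 (-): stack=[0,15] mem=[0,0,0,0]

[0, 15]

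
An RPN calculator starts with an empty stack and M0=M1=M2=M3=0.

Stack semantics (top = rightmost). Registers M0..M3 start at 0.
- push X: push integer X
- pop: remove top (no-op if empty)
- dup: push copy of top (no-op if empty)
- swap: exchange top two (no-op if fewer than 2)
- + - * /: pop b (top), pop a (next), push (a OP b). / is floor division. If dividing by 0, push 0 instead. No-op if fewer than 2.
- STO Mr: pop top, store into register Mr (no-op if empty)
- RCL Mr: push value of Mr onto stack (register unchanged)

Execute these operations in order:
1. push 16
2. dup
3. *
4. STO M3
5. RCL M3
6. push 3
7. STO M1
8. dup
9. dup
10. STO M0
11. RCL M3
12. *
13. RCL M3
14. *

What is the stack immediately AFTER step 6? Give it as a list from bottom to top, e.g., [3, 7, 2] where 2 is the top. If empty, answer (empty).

After op 1 (push 16): stack=[16] mem=[0,0,0,0]
After op 2 (dup): stack=[16,16] mem=[0,0,0,0]
After op 3 (*): stack=[256] mem=[0,0,0,0]
After op 4 (STO M3): stack=[empty] mem=[0,0,0,256]
After op 5 (RCL M3): stack=[256] mem=[0,0,0,256]
After op 6 (push 3): stack=[256,3] mem=[0,0,0,256]

[256, 3]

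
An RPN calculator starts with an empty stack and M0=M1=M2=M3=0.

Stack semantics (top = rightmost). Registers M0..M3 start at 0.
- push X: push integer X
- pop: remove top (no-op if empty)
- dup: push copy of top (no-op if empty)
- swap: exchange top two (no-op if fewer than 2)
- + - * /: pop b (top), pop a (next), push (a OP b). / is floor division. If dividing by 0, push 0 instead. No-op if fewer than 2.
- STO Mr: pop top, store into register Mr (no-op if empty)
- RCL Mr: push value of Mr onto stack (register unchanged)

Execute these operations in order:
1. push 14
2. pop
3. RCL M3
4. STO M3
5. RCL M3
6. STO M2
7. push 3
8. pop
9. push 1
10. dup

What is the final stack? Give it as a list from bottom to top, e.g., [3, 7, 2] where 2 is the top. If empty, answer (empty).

After op 1 (push 14): stack=[14] mem=[0,0,0,0]
After op 2 (pop): stack=[empty] mem=[0,0,0,0]
After op 3 (RCL M3): stack=[0] mem=[0,0,0,0]
After op 4 (STO M3): stack=[empty] mem=[0,0,0,0]
After op 5 (RCL M3): stack=[0] mem=[0,0,0,0]
After op 6 (STO M2): stack=[empty] mem=[0,0,0,0]
After op 7 (push 3): stack=[3] mem=[0,0,0,0]
After op 8 (pop): stack=[empty] mem=[0,0,0,0]
After op 9 (push 1): stack=[1] mem=[0,0,0,0]
After op 10 (dup): stack=[1,1] mem=[0,0,0,0]

Answer: [1, 1]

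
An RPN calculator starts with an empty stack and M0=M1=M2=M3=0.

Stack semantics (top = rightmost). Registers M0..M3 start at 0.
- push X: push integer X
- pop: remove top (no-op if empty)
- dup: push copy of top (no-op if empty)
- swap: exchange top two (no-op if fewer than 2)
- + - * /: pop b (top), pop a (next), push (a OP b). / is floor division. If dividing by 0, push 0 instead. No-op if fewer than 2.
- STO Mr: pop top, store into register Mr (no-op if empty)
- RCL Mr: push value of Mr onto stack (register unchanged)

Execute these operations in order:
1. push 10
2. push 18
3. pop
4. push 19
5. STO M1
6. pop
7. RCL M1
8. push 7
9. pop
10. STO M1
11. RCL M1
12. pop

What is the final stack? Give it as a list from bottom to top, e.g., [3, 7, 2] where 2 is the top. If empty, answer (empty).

After op 1 (push 10): stack=[10] mem=[0,0,0,0]
After op 2 (push 18): stack=[10,18] mem=[0,0,0,0]
After op 3 (pop): stack=[10] mem=[0,0,0,0]
After op 4 (push 19): stack=[10,19] mem=[0,0,0,0]
After op 5 (STO M1): stack=[10] mem=[0,19,0,0]
After op 6 (pop): stack=[empty] mem=[0,19,0,0]
After op 7 (RCL M1): stack=[19] mem=[0,19,0,0]
After op 8 (push 7): stack=[19,7] mem=[0,19,0,0]
After op 9 (pop): stack=[19] mem=[0,19,0,0]
After op 10 (STO M1): stack=[empty] mem=[0,19,0,0]
After op 11 (RCL M1): stack=[19] mem=[0,19,0,0]
After op 12 (pop): stack=[empty] mem=[0,19,0,0]

Answer: (empty)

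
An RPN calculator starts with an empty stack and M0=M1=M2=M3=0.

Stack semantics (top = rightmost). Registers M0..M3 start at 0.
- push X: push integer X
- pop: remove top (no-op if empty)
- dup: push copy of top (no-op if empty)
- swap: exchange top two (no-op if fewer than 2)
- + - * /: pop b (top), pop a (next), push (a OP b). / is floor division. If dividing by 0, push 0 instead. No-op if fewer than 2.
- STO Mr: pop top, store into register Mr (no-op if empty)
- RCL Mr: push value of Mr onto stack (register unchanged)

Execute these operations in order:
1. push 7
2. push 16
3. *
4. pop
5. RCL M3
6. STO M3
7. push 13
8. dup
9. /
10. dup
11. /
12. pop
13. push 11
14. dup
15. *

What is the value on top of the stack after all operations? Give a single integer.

After op 1 (push 7): stack=[7] mem=[0,0,0,0]
After op 2 (push 16): stack=[7,16] mem=[0,0,0,0]
After op 3 (*): stack=[112] mem=[0,0,0,0]
After op 4 (pop): stack=[empty] mem=[0,0,0,0]
After op 5 (RCL M3): stack=[0] mem=[0,0,0,0]
After op 6 (STO M3): stack=[empty] mem=[0,0,0,0]
After op 7 (push 13): stack=[13] mem=[0,0,0,0]
After op 8 (dup): stack=[13,13] mem=[0,0,0,0]
After op 9 (/): stack=[1] mem=[0,0,0,0]
After op 10 (dup): stack=[1,1] mem=[0,0,0,0]
After op 11 (/): stack=[1] mem=[0,0,0,0]
After op 12 (pop): stack=[empty] mem=[0,0,0,0]
After op 13 (push 11): stack=[11] mem=[0,0,0,0]
After op 14 (dup): stack=[11,11] mem=[0,0,0,0]
After op 15 (*): stack=[121] mem=[0,0,0,0]

Answer: 121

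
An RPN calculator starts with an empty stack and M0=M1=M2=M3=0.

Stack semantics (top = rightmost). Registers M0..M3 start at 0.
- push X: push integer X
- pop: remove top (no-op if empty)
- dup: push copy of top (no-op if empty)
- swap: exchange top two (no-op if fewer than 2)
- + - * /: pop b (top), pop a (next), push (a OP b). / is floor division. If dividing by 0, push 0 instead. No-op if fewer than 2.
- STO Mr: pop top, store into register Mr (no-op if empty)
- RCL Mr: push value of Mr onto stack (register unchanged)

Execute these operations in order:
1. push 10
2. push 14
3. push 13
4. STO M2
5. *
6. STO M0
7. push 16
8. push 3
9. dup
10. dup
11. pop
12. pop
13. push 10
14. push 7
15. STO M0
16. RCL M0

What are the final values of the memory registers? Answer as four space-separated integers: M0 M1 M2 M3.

After op 1 (push 10): stack=[10] mem=[0,0,0,0]
After op 2 (push 14): stack=[10,14] mem=[0,0,0,0]
After op 3 (push 13): stack=[10,14,13] mem=[0,0,0,0]
After op 4 (STO M2): stack=[10,14] mem=[0,0,13,0]
After op 5 (*): stack=[140] mem=[0,0,13,0]
After op 6 (STO M0): stack=[empty] mem=[140,0,13,0]
After op 7 (push 16): stack=[16] mem=[140,0,13,0]
After op 8 (push 3): stack=[16,3] mem=[140,0,13,0]
After op 9 (dup): stack=[16,3,3] mem=[140,0,13,0]
After op 10 (dup): stack=[16,3,3,3] mem=[140,0,13,0]
After op 11 (pop): stack=[16,3,3] mem=[140,0,13,0]
After op 12 (pop): stack=[16,3] mem=[140,0,13,0]
After op 13 (push 10): stack=[16,3,10] mem=[140,0,13,0]
After op 14 (push 7): stack=[16,3,10,7] mem=[140,0,13,0]
After op 15 (STO M0): stack=[16,3,10] mem=[7,0,13,0]
After op 16 (RCL M0): stack=[16,3,10,7] mem=[7,0,13,0]

Answer: 7 0 13 0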